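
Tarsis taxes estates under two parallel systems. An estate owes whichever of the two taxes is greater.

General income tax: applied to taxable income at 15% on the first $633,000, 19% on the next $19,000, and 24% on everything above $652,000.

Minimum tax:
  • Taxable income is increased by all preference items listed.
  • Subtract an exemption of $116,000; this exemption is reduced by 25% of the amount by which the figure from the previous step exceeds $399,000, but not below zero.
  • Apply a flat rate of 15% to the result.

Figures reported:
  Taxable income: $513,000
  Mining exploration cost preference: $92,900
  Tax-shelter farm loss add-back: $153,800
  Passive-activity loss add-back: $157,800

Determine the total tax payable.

General income tax:
  $513,000 × 15% = $76,950

Minimum tax:
  Adjusted income: $513,000 + $92,900 + $153,800 + $157,800 = $917,500
  Exemption: 25% × ($917,500 − $399,000) = $129,625 ≥ $116,000, so the exemption is fully phased out
  Base: $917,500 − $0 = $917,500
  $917,500 × 15% = $137,625

$137,625 > $76,950, so the minimum tax is the binding amount.

$137,625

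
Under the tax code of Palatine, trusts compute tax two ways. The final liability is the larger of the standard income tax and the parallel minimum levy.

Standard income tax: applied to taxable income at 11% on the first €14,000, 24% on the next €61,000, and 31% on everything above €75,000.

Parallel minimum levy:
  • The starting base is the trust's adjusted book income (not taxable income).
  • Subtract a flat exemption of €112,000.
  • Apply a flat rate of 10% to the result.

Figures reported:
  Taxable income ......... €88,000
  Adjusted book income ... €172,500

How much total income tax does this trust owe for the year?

Standard income tax:
  €14,000 × 11% = €1,540
  €61,000 × 24% = €14,640
  €13,000 × 31% = €4,030
  → €20,210

Parallel minimum levy:
  Base (adjusted book income): €172,500
  Less exemption €112,000 → base €60,500
  €60,500 × 10% = €6,050

€20,210 > €6,050, so the standard income tax governs.

€20,210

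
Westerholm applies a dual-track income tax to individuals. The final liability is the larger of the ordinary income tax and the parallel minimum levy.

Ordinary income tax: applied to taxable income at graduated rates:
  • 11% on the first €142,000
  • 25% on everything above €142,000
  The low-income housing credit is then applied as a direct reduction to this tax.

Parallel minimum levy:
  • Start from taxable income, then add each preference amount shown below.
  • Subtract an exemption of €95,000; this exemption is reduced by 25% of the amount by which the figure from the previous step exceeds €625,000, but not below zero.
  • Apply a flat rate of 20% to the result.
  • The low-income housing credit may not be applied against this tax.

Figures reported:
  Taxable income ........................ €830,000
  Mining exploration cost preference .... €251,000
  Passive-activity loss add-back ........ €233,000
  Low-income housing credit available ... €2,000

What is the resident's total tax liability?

Ordinary income tax:
  €142,000 × 11% = €15,620
  €688,000 × 25% = €172,000
  → €187,620
  Less low-income housing credit €2,000 → €185,620

Parallel minimum levy:
  Adjusted income: €830,000 + €251,000 + €233,000 = €1,314,000
  Exemption: 25% × (€1,314,000 − €625,000) = €172,250 ≥ €95,000, so the exemption is fully phased out
  Base: €1,314,000 − €0 = €1,314,000
  €1,314,000 × 20% = €262,800

€262,800 > €185,620, so the parallel minimum levy is the binding amount.

€262,800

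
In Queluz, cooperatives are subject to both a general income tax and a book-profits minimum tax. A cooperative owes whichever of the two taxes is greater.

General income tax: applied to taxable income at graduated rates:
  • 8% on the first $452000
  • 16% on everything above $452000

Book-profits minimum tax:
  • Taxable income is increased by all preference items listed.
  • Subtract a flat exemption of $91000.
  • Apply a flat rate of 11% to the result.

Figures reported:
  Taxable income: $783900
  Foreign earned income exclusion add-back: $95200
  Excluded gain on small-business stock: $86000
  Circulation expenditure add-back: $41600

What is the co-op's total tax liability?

$100727

Book-profits minimum tax:
  Adjusted income: $783900 + $95200 + $86000 + $41600 = $1006700
  Less exemption $91000 → base $915700
  $915700 × 11% = $100727

General income tax:
  $452000 × 8% = $36160
  $331900 × 16% = $53104
  → $89264

$100727 > $89264, so the book-profits minimum tax is the binding amount.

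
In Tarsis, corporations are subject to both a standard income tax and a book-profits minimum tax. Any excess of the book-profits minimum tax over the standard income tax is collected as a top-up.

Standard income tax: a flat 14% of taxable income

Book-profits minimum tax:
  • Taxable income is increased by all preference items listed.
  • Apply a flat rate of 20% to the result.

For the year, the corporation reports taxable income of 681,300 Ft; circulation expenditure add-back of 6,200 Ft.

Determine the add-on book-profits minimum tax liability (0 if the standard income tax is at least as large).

Book-profits minimum tax:
  Adjusted income: 681,300 Ft + 6,200 Ft = 687,500 Ft
  687,500 Ft × 20% = 137,500 Ft

Standard income tax:
  681,300 Ft × 14% = 95,382 Ft

Excess of book-profits minimum tax over standard income tax: 137,500 Ft − 95,382 Ft = 42,118 Ft.

42,118 Ft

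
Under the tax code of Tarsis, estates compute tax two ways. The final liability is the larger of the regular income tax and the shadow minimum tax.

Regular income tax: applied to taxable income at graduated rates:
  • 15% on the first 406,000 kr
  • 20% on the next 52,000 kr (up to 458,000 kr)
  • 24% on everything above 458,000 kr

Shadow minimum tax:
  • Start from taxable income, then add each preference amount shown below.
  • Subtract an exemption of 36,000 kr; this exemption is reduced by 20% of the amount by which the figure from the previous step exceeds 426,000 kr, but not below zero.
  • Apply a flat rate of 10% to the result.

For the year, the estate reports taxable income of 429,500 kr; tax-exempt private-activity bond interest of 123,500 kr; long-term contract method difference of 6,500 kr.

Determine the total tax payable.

Regular income tax:
  406,000 kr × 15% = 60,900 kr
  23,500 kr × 20% = 4,700 kr
  → 65,600 kr

Shadow minimum tax:
  Adjusted income: 429,500 kr + 123,500 kr + 6,500 kr = 559,500 kr
  Exemption: 36,000 kr − 20% × (559,500 kr − 426,000 kr) = 36,000 kr − 26,700 kr = 9,300 kr
  Base: 559,500 kr − 9,300 kr = 550,200 kr
  550,200 kr × 10% = 55,020 kr

65,600 kr > 55,020 kr, so the regular income tax governs.

65,600 kr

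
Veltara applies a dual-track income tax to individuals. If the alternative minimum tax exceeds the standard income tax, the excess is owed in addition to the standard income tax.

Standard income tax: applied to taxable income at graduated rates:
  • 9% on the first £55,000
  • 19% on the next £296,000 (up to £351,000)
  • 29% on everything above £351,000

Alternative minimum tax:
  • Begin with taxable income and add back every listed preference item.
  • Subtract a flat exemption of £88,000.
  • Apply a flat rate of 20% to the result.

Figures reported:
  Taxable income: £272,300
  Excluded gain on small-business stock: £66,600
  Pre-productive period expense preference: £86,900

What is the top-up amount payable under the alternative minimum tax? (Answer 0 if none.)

Standard income tax:
  £55,000 × 9% = £4,950
  £217,300 × 19% = £41,287
  → £46,237

Alternative minimum tax:
  Adjusted income: £272,300 + £66,600 + £86,900 = £425,800
  Less exemption £88,000 → base £337,800
  £337,800 × 20% = £67,560

Excess of alternative minimum tax over standard income tax: £67,560 − £46,237 = £21,323.

£21,323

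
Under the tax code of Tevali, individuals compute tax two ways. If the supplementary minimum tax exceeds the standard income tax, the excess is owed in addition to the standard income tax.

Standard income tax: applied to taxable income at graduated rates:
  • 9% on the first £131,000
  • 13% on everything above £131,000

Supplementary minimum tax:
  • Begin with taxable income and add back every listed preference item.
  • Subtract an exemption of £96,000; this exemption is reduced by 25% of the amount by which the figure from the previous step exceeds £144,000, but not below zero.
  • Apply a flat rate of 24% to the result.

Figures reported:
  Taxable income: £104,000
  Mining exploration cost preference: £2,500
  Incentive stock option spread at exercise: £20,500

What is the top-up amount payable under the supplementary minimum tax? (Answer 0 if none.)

Standard income tax:
  £104,000 × 9% = £9,360

Supplementary minimum tax:
  Adjusted income: £104,000 + £2,500 + £20,500 = £127,000
  Exemption: £127,000 ≤ £144,000, so full £96,000 applies
  Base: £127,000 − £96,000 = £31,000
  £31,000 × 24% = £7,440

£7,440 ≤ £9,360, so no add-on is due.

£0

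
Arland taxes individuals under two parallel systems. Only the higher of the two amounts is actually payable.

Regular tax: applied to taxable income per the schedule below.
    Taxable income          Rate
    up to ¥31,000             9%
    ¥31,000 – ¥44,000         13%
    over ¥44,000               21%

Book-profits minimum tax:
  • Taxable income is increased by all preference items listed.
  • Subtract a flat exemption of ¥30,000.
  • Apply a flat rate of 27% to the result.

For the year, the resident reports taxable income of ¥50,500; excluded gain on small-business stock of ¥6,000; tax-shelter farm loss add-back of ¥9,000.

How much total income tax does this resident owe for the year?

Book-profits minimum tax:
  Adjusted income: ¥50,500 + ¥6,000 + ¥9,000 = ¥65,500
  Less exemption ¥30,000 → base ¥35,500
  ¥35,500 × 27% = ¥9,585

Regular tax:
  ¥31,000 × 9% = ¥2,790
  ¥13,000 × 13% = ¥1,690
  ¥6,500 × 21% = ¥1,365
  → ¥5,845

¥9,585 > ¥5,845, so the book-profits minimum tax is the binding amount.

¥9,585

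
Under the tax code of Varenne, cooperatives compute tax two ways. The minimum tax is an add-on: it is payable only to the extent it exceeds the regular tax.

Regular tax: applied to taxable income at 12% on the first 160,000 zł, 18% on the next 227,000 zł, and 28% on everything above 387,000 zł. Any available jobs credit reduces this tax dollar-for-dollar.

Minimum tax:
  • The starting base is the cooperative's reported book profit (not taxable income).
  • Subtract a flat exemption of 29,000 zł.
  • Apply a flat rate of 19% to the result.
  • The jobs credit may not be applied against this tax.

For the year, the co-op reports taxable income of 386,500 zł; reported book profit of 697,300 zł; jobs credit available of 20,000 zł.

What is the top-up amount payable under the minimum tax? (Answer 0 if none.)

87,007 zł

Minimum tax:
  Base (reported book profit): 697,300 zł
  Less exemption 29,000 zł → base 668,300 zł
  668,300 zł × 19% = 126,977 zł

Regular tax:
  160,000 zł × 12% = 19,200 zł
  226,500 zł × 18% = 40,770 zł
  → 59,970 zł
  Less jobs credit 20,000 zł → 39,970 zł

Excess of minimum tax over regular tax: 126,977 zł − 39,970 zł = 87,007 zł.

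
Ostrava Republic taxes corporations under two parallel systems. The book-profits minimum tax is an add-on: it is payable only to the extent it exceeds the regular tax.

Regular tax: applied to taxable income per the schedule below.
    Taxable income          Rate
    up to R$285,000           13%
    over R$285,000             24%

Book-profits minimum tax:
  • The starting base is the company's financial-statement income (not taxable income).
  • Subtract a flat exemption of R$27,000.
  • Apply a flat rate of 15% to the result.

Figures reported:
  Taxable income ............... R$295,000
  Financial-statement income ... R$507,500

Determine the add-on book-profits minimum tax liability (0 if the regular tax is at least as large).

Book-profits minimum tax:
  Base (financial-statement income): R$507,500
  Less exemption R$27,000 → base R$480,500
  R$480,500 × 15% = R$72,075

Regular tax:
  R$285,000 × 13% = R$37,050
  R$10,000 × 24% = R$2,400
  → R$39,450

Excess of book-profits minimum tax over regular tax: R$72,075 − R$39,450 = R$32,625.

R$32,625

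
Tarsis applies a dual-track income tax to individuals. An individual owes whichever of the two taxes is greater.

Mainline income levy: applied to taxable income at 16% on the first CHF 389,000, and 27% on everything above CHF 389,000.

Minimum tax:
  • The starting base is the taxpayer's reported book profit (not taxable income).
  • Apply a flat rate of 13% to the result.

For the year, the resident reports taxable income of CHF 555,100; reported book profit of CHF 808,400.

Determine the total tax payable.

Minimum tax:
  Base (reported book profit): CHF 808,400
  CHF 808,400 × 13% = CHF 105,092

Mainline income levy:
  CHF 389,000 × 16% = CHF 62,240
  CHF 166,100 × 27% = CHF 44,847
  → CHF 107,087

CHF 107,087 > CHF 105,092, so the mainline income levy governs.

CHF 107,087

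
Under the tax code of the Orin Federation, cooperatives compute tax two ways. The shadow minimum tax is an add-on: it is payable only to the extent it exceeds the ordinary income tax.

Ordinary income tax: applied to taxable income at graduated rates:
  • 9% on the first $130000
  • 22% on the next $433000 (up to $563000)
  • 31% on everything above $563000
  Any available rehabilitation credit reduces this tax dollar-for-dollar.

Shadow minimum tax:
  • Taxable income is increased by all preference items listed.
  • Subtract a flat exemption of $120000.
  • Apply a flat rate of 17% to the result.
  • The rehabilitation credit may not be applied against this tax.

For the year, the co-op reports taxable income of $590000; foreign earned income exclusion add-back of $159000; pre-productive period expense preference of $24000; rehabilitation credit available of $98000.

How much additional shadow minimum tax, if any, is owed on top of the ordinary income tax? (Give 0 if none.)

Ordinary income tax:
  $130000 × 9% = $11700
  $433000 × 22% = $95260
  $27000 × 31% = $8370
  → $115330
  Less rehabilitation credit $98000 → $17330

Shadow minimum tax:
  Adjusted income: $590000 + $159000 + $24000 = $773000
  Less exemption $120000 → base $653000
  $653000 × 17% = $111010

Excess of shadow minimum tax over ordinary income tax: $111010 − $17330 = $93680.

$93680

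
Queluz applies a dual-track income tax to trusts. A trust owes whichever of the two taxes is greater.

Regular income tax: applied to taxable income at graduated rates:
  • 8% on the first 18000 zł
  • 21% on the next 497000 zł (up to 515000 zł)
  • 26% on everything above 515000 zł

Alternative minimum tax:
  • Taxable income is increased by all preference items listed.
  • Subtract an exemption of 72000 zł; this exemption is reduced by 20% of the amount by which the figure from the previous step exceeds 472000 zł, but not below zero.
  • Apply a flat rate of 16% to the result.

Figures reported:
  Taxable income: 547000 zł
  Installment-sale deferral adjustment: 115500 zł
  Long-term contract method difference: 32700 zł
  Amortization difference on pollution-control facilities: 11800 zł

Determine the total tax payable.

Regular income tax:
  18000 zł × 8% = 1440 zł
  497000 zł × 21% = 104370 zł
  32000 zł × 26% = 8320 zł
  → 114130 zł

Alternative minimum tax:
  Adjusted income: 547000 zł + 115500 zł + 32700 zł + 11800 zł = 707000 zł
  Exemption: 72000 zł − 20% × (707000 zł − 472000 zł) = 72000 zł − 47000 zł = 25000 zł
  Base: 707000 zł − 25000 zł = 682000 zł
  682000 zł × 16% = 109120 zł

114130 zł > 109120 zł, so the regular income tax governs.

114130 zł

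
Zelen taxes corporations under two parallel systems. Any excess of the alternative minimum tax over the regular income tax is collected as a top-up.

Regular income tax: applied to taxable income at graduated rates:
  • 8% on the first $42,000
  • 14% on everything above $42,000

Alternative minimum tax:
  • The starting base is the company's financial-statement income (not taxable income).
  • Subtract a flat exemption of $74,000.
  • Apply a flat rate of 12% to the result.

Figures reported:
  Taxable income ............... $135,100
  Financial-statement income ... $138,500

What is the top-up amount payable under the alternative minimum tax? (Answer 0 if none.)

Alternative minimum tax:
  Base (financial-statement income): $138,500
  Less exemption $74,000 → base $64,500
  $64,500 × 12% = $7,740

Regular income tax:
  $42,000 × 8% = $3,360
  $93,100 × 14% = $13,034
  → $16,394

$7,740 ≤ $16,394, so no add-on is due.

$0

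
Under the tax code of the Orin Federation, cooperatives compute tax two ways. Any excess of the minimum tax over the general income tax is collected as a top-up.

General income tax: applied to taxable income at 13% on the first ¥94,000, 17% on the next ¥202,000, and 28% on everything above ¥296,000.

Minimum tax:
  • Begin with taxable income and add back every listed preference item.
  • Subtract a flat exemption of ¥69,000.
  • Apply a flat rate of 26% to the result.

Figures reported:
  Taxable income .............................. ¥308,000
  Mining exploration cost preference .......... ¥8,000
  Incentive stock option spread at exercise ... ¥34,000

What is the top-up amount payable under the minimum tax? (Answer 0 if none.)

¥23,140

General income tax:
  ¥94,000 × 13% = ¥12,220
  ¥202,000 × 17% = ¥34,340
  ¥12,000 × 28% = ¥3,360
  → ¥49,920

Minimum tax:
  Adjusted income: ¥308,000 + ¥8,000 + ¥34,000 = ¥350,000
  Less exemption ¥69,000 → base ¥281,000
  ¥281,000 × 26% = ¥73,060

Excess of minimum tax over general income tax: ¥73,060 − ¥49,920 = ¥23,140.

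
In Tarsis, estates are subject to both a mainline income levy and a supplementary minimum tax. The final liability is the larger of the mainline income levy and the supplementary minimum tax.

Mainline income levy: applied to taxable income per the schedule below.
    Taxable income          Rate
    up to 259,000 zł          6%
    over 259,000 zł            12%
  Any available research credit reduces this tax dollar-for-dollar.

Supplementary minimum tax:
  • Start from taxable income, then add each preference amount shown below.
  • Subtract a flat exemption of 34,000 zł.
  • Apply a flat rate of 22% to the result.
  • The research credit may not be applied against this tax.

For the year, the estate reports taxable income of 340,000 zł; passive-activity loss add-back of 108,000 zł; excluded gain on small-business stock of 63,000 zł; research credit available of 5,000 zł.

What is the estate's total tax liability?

Mainline income levy:
  259,000 zł × 6% = 15,540 zł
  81,000 zł × 12% = 9,720 zł
  → 25,260 zł
  Less research credit 5,000 zł → 20,260 zł

Supplementary minimum tax:
  Adjusted income: 340,000 zł + 108,000 zł + 63,000 zł = 511,000 zł
  Less exemption 34,000 zł → base 477,000 zł
  477,000 zł × 22% = 104,940 zł

104,940 zł > 20,260 zł, so the supplementary minimum tax is the binding amount.

104,940 zł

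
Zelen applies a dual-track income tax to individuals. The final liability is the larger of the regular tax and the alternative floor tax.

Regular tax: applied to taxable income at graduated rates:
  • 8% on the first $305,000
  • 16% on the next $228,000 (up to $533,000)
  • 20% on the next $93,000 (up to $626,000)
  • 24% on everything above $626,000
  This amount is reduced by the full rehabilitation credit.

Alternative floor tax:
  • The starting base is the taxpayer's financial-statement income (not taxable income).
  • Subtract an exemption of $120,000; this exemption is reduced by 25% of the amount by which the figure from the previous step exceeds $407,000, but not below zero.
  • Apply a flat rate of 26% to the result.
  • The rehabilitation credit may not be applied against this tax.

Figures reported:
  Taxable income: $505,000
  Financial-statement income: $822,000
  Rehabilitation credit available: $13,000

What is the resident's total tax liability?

$209,495

Regular tax:
  $305,000 × 8% = $24,400
  $200,000 × 16% = $32,000
  → $56,400
  Less rehabilitation credit $13,000 → $43,400

Alternative floor tax:
  Base (financial-statement income): $822,000
  Exemption: $120,000 − 25% × ($822,000 − $407,000) = $120,000 − $103,750 = $16,250
  Base: $822,000 − $16,250 = $805,750
  $805,750 × 26% = $209,495

$209,495 > $43,400, so the alternative floor tax is the binding amount.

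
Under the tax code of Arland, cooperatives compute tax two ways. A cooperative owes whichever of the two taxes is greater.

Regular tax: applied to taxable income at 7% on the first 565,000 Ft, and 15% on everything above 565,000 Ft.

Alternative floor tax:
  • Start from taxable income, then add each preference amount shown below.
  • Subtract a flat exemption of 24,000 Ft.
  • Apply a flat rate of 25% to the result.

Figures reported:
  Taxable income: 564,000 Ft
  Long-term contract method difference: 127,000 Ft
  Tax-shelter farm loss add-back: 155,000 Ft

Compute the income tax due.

205,500 Ft

Regular tax:
  564,000 Ft × 7% = 39,480 Ft

Alternative floor tax:
  Adjusted income: 564,000 Ft + 127,000 Ft + 155,000 Ft = 846,000 Ft
  Less exemption 24,000 Ft → base 822,000 Ft
  822,000 Ft × 25% = 205,500 Ft

205,500 Ft > 39,480 Ft, so the alternative floor tax is the binding amount.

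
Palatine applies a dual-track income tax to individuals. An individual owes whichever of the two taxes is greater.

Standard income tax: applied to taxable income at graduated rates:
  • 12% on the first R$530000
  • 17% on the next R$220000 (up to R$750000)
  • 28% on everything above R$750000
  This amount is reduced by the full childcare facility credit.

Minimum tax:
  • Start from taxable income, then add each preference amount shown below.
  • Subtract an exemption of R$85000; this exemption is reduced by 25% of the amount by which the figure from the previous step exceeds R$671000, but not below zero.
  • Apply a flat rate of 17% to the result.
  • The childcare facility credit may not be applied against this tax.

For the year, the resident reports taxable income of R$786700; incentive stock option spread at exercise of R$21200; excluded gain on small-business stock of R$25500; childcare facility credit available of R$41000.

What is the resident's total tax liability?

R$134130

Minimum tax:
  Adjusted income: R$786700 + R$21200 + R$25500 = R$833400
  Exemption: R$85000 − 25% × (R$833400 − R$671000) = R$85000 − R$40600 = R$44400
  Base: R$833400 − R$44400 = R$789000
  R$789000 × 17% = R$134130

Standard income tax:
  R$530000 × 12% = R$63600
  R$220000 × 17% = R$37400
  R$36700 × 28% = R$10276
  → R$111276
  Less childcare facility credit R$41000 → R$70276

R$134130 > R$70276, so the minimum tax is the binding amount.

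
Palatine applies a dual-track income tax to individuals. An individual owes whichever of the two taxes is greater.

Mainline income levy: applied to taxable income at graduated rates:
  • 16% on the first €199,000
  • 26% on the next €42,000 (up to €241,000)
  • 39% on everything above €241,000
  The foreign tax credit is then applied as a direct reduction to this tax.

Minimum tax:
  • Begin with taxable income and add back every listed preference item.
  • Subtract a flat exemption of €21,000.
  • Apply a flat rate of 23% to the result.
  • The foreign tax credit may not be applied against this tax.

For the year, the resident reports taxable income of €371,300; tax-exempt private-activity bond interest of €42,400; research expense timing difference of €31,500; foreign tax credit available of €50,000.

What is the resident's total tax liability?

Mainline income levy:
  €199,000 × 16% = €31,840
  €42,000 × 26% = €10,920
  €130,300 × 39% = €50,817
  → €93,577
  Less foreign tax credit €50,000 → €43,577

Minimum tax:
  Adjusted income: €371,300 + €42,400 + €31,500 = €445,200
  Less exemption €21,000 → base €424,200
  €424,200 × 23% = €97,566

€97,566 > €43,577, so the minimum tax is the binding amount.

€97,566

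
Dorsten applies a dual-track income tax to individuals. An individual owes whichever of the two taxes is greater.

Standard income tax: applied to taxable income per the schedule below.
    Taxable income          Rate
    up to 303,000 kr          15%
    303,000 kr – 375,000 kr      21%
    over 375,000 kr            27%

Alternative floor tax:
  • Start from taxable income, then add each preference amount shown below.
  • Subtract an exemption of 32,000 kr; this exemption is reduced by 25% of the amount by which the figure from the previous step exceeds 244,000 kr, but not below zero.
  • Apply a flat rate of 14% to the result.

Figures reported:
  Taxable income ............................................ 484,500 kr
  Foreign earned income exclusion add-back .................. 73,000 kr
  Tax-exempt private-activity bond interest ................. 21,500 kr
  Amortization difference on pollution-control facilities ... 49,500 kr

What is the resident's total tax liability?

Alternative floor tax:
  Adjusted income: 484,500 kr + 73,000 kr + 21,500 kr + 49,500 kr = 628,500 kr
  Exemption: 25% × (628,500 kr − 244,000 kr) = 96,125 kr ≥ 32,000 kr, so the exemption is fully phased out
  Base: 628,500 kr − 0 kr = 628,500 kr
  628,500 kr × 14% = 87,990 kr

Standard income tax:
  303,000 kr × 15% = 45,450 kr
  72,000 kr × 21% = 15,120 kr
  109,500 kr × 27% = 29,565 kr
  → 90,135 kr

90,135 kr > 87,990 kr, so the standard income tax governs.

90,135 kr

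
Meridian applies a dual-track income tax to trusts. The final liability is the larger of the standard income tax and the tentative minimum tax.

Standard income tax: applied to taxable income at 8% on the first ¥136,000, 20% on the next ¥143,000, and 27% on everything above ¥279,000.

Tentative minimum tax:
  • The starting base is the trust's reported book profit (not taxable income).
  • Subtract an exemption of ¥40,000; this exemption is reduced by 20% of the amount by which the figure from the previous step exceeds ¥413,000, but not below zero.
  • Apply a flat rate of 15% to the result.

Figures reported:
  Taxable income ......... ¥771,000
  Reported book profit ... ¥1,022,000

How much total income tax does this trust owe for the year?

Tentative minimum tax:
  Base (reported book profit): ¥1,022,000
  Exemption: 20% × (¥1,022,000 − ¥413,000) = ¥121,800 ≥ ¥40,000, so the exemption is fully phased out
  Base: ¥1,022,000 − ¥0 = ¥1,022,000
  ¥1,022,000 × 15% = ¥153,300

Standard income tax:
  ¥136,000 × 8% = ¥10,880
  ¥143,000 × 20% = ¥28,600
  ¥492,000 × 27% = ¥132,840
  → ¥172,320

¥172,320 > ¥153,300, so the standard income tax governs.

¥172,320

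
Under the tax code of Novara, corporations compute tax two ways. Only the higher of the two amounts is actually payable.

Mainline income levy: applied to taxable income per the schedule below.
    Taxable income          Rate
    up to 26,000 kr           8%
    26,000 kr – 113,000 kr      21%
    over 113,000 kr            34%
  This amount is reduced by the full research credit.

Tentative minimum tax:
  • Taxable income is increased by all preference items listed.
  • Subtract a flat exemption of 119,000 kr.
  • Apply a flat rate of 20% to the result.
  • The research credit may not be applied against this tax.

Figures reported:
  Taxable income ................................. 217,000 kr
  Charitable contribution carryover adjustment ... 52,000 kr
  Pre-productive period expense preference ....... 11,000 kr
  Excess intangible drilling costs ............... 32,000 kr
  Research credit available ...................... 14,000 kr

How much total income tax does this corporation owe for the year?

41,710 kr

Mainline income levy:
  26,000 kr × 8% = 2,080 kr
  87,000 kr × 21% = 18,270 kr
  104,000 kr × 34% = 35,360 kr
  → 55,710 kr
  Less research credit 14,000 kr → 41,710 kr

Tentative minimum tax:
  Adjusted income: 217,000 kr + 52,000 kr + 11,000 kr + 32,000 kr = 312,000 kr
  Less exemption 119,000 kr → base 193,000 kr
  193,000 kr × 20% = 38,600 kr

41,710 kr > 38,600 kr, so the mainline income levy governs.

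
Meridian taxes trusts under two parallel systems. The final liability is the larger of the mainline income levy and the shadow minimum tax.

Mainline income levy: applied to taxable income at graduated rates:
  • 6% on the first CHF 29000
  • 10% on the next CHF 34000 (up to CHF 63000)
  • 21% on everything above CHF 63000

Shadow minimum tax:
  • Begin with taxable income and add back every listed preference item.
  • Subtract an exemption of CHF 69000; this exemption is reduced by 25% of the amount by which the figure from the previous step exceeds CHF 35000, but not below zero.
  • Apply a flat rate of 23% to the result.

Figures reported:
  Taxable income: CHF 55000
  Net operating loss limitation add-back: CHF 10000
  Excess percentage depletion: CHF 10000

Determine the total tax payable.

Shadow minimum tax:
  Adjusted income: CHF 55000 + CHF 10000 + CHF 10000 = CHF 75000
  Exemption: CHF 69000 − 25% × (CHF 75000 − CHF 35000) = CHF 69000 − CHF 10000 = CHF 59000
  Base: CHF 75000 − CHF 59000 = CHF 16000
  CHF 16000 × 23% = CHF 3680

Mainline income levy:
  CHF 29000 × 6% = CHF 1740
  CHF 26000 × 10% = CHF 2600
  → CHF 4340

CHF 4340 > CHF 3680, so the mainline income levy governs.

CHF 4340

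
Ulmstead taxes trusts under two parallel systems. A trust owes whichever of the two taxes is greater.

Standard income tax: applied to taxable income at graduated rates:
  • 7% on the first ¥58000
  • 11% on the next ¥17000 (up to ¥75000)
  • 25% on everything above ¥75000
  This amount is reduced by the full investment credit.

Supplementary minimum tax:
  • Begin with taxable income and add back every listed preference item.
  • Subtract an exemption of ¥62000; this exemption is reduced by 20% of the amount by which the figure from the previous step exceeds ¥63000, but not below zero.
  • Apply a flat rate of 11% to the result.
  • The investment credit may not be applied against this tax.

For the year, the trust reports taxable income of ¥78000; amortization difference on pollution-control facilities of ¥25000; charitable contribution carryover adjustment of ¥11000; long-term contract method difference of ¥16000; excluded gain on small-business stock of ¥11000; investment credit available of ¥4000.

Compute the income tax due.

Standard income tax:
  ¥58000 × 7% = ¥4060
  ¥17000 × 11% = ¥1870
  ¥3000 × 25% = ¥750
  → ¥6680
  Less investment credit ¥4000 → ¥2680

Supplementary minimum tax:
  Adjusted income: ¥78000 + ¥25000 + ¥11000 + ¥16000 + ¥11000 = ¥141000
  Exemption: ¥62000 − 20% × (¥141000 − ¥63000) = ¥62000 − ¥15600 = ¥46400
  Base: ¥141000 − ¥46400 = ¥94600
  ¥94600 × 11% = ¥10406

¥10406 > ¥2680, so the supplementary minimum tax is the binding amount.

¥10406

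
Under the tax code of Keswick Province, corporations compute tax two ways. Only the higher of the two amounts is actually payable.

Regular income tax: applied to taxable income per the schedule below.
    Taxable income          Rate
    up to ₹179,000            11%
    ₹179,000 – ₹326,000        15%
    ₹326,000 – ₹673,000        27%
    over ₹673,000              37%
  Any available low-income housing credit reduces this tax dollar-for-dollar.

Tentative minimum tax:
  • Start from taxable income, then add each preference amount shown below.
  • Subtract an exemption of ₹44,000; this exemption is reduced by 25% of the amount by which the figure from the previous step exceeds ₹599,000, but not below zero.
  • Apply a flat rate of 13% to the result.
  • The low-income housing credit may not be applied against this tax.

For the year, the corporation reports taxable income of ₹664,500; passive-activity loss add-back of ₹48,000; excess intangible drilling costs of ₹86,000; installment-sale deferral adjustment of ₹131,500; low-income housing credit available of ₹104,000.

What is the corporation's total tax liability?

Regular income tax:
  ₹179,000 × 11% = ₹19,690
  ₹147,000 × 15% = ₹22,050
  ₹338,500 × 27% = ₹91,395
  → ₹133,135
  Less low-income housing credit ₹104,000 → ₹29,135

Tentative minimum tax:
  Adjusted income: ₹664,500 + ₹48,000 + ₹86,000 + ₹131,500 = ₹930,000
  Exemption: 25% × (₹930,000 − ₹599,000) = ₹82,750 ≥ ₹44,000, so the exemption is fully phased out
  Base: ₹930,000 − ₹0 = ₹930,000
  ₹930,000 × 13% = ₹120,900

₹120,900 > ₹29,135, so the tentative minimum tax is the binding amount.

₹120,900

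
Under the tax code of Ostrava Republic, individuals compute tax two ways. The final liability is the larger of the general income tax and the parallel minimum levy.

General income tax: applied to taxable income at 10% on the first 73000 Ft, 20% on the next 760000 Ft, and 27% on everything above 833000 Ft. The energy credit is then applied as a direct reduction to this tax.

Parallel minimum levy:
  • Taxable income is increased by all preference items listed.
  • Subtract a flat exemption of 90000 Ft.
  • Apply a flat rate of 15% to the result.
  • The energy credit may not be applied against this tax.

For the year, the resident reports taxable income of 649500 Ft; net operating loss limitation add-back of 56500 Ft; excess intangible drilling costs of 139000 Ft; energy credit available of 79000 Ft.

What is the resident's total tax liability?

113250 Ft

General income tax:
  73000 Ft × 10% = 7300 Ft
  576500 Ft × 20% = 115300 Ft
  → 122600 Ft
  Less energy credit 79000 Ft → 43600 Ft

Parallel minimum levy:
  Adjusted income: 649500 Ft + 56500 Ft + 139000 Ft = 845000 Ft
  Less exemption 90000 Ft → base 755000 Ft
  755000 Ft × 15% = 113250 Ft

113250 Ft > 43600 Ft, so the parallel minimum levy is the binding amount.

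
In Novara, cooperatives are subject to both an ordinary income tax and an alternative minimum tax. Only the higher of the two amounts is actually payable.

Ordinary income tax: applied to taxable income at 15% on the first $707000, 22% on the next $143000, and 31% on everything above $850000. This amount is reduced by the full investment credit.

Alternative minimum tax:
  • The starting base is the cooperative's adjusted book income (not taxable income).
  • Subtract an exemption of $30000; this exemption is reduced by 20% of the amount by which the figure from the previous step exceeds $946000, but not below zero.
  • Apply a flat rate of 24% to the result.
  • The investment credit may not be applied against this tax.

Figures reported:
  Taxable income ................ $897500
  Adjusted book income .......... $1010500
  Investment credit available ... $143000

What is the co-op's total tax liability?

Alternative minimum tax:
  Base (adjusted book income): $1010500
  Exemption: $30000 − 20% × ($1010500 − $946000) = $30000 − $12900 = $17100
  Base: $1010500 − $17100 = $993400
  $993400 × 24% = $238416

Ordinary income tax:
  $707000 × 15% = $106050
  $143000 × 22% = $31460
  $47500 × 31% = $14725
  → $152235
  Less investment credit $143000 → $9235

$238416 > $9235, so the alternative minimum tax is the binding amount.

$238416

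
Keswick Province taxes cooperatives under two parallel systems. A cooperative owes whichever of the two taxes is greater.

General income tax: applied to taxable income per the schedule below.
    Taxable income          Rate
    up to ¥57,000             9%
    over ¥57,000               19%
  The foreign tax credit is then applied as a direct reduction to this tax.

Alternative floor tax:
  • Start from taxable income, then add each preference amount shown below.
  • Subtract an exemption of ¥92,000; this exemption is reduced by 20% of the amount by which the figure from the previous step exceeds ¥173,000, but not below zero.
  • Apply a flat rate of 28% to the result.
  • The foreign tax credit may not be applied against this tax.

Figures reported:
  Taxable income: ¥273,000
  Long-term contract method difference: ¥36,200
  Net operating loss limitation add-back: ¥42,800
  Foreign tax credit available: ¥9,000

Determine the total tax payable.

Alternative floor tax:
  Adjusted income: ¥273,000 + ¥36,200 + ¥42,800 = ¥352,000
  Exemption: ¥92,000 − 20% × (¥352,000 − ¥173,000) = ¥92,000 − ¥35,800 = ¥56,200
  Base: ¥352,000 − ¥56,200 = ¥295,800
  ¥295,800 × 28% = ¥82,824

General income tax:
  ¥57,000 × 9% = ¥5,130
  ¥216,000 × 19% = ¥41,040
  → ¥46,170
  Less foreign tax credit ¥9,000 → ¥37,170

¥82,824 > ¥37,170, so the alternative floor tax is the binding amount.

¥82,824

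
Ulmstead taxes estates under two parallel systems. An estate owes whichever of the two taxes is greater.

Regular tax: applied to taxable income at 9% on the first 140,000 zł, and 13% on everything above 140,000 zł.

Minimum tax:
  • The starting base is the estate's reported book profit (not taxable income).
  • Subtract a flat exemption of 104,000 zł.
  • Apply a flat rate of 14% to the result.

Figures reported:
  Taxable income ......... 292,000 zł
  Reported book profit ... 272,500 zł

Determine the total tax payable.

32,360 zł

Regular tax:
  140,000 zł × 9% = 12,600 zł
  152,000 zł × 13% = 19,760 zł
  → 32,360 zł

Minimum tax:
  Base (reported book profit): 272,500 zł
  Less exemption 104,000 zł → base 168,500 zł
  168,500 zł × 14% = 23,590 zł

32,360 zł > 23,590 zł, so the regular tax governs.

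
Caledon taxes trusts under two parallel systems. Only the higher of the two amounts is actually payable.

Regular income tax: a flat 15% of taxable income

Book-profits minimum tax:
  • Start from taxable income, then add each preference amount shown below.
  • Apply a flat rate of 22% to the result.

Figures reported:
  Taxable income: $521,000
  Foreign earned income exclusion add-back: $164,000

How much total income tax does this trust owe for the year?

Book-profits minimum tax:
  Adjusted income: $521,000 + $164,000 = $685,000
  $685,000 × 22% = $150,700

Regular income tax:
  $521,000 × 15% = $78,150

$150,700 > $78,150, so the book-profits minimum tax is the binding amount.

$150,700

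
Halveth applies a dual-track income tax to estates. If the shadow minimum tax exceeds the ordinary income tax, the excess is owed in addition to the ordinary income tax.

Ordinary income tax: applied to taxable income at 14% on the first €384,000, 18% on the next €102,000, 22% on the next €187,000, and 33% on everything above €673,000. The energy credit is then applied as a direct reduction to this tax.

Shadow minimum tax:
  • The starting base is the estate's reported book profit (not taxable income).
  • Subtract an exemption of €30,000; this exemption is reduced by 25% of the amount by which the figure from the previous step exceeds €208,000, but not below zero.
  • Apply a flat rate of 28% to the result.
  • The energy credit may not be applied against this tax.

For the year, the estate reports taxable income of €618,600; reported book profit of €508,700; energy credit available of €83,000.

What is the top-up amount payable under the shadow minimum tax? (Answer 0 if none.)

Shadow minimum tax:
  Base (reported book profit): €508,700
  Exemption: 25% × (€508,700 − €208,000) = €75,175 ≥ €30,000, so the exemption is fully phased out
  Base: €508,700 − €0 = €508,700
  €508,700 × 28% = €142,436

Ordinary income tax:
  €384,000 × 14% = €53,760
  €102,000 × 18% = €18,360
  €132,600 × 22% = €29,172
  → €101,292
  Less energy credit €83,000 → €18,292

Excess of shadow minimum tax over ordinary income tax: €142,436 − €18,292 = €124,144.

€124,144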